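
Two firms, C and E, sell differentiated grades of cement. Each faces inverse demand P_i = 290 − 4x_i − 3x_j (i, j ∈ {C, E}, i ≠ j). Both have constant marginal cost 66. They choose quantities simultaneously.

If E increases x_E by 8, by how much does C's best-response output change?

-3

Firm C's profit: π = x_C(290 − 4x_C − 3x_E) − 66x_C.
∂π/∂x_C = 224 − 8x_C − 3x_E = 0 ⇒ x_C = 28 − 0.375x_E.
The reaction-function slope is −0.375, so an 8-unit rise in x_E moves x_C by −0.375 × 8 = −3. C's best response falls — the actions are strategic substitutes.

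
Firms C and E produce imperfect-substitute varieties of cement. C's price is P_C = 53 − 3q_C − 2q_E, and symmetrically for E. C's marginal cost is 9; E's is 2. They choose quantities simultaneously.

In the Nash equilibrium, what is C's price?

24.1875

Firm C's profit: π = q_C(53 − 3q_C − 2q_E) − 9q_C.
∂π/∂q_C = 44 − 6q_C − 2q_E = 0 ⇒ q_C = 22/3 − (1/3)q_E.
Similarly q_E = 8.5 − (1/3)q_C.
Plugging q_E into C's best response: q_C = 22/3 − (1/3)(8.5 − (1/3)q_C) ⇒ (8/9)q_C = 4.5, so q_C = 5.0625.
Then q_E = 8.5 − (1/3)·5.0625 = 6.8125.
P_C = 53 − 3·5.0625 − 2·6.8125 = 24.1875.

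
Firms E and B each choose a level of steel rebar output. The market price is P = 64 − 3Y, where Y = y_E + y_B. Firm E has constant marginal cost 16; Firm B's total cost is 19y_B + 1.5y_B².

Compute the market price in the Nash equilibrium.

Firm E's profit: π = y_E(64 − 3(y_E + y_B)) − 16y_E.
∂π/∂y_E = 48 − 6y_E − 3y_B = 0, so y_E = 8 − 0.5y_B.
For B: ∂π/∂y_B = 45 − 9y_B − 3y_E = 0 ⇒ y_B = 5 − (1/3)y_E.
Solving the two reaction functions simultaneously: (1 − (−0.5)(−1/3))y_E = 8 − 0.5·5, so (5/6)y_E = 5.5 and y_E = 6.6.
Then y_B = 5 − (1/3)·6.6 = 2.8.
Equilibrium price: P = 64 − 3·9.4 = 35.8.

35.8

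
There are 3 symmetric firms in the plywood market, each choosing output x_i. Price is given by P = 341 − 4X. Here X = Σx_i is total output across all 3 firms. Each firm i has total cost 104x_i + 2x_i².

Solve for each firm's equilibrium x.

11.85

A representative firm's profit is π_i = x_i(341 − 4X) − 104x_i − 2x_i², with X = x_i + Σ_{j≠i} x_j.
First-order condition: 237 − 12x_i − 4Σ_{j≠i} x_j = 0.
With identical firms, set every x_j = x: then 237 − 12x − 8x = 0, i.e. x = 237/20 = 11.85.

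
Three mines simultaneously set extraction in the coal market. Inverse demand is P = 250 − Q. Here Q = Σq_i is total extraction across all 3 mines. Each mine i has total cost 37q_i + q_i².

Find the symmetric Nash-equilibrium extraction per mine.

35.5

A representative mine's profit is π_i = q_i(250 − Q) − 37q_i − q_i², with Q = q_i + Σ_{j≠i} q_j.
First-order condition: 213 − 4q_i − Σ_{j≠i} q_j = 0.
In a symmetric equilibrium every mine chooses the same q, so Σ_{j≠i} q_j = 2q. The condition becomes 213 − 6q = 0, giving q = 213/6 = 35.5.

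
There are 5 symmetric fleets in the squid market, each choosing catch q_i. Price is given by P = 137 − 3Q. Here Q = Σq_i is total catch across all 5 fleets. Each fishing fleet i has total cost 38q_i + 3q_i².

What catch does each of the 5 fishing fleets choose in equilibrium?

A representative fishing fleet's profit is π_i = q_i(137 − 3Q) − 38q_i − 3q_i², with Q = q_i + Σ_{j≠i} q_j.
First-order condition: 99 − 12q_i − 3Σ_{j≠i} q_j = 0.
Imposing symmetry (q_j = q for all j) turns Σ_{j≠i} q_j into 4q, so 99 = 24q and q = 4.125.

4.125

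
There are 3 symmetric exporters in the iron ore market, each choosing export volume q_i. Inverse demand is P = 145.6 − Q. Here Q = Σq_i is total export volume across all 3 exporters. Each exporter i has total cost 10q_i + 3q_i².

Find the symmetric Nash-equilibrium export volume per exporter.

13.56

A representative exporter's profit is π_i = q_i(145.6 − Q) − 10q_i − 3q_i², with Q = q_i + Σ_{j≠i} q_j.
First-order condition: 135.6 − 8q_i − Σ_{j≠i} q_j = 0.
With identical exporters, set every q_j = q: then 135.6 − 8q − 2q = 0, i.e. q = 135.6/10 = 13.56.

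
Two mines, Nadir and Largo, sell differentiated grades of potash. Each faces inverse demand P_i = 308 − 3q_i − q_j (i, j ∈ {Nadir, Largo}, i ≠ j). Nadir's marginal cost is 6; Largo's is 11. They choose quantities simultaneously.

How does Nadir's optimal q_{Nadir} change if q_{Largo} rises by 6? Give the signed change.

-1

Mine Nadir's profit: π = q_{Nadir}(308 − 3q_{Nadir} − q_{Largo}) − 6q_{Nadir}.
∂π/∂q_{Nadir} = 302 − 6q_{Nadir} − q_{Largo} = 0 ⇒ q_{Nadir} = 151/3 − (1/6)q_{Largo}.
The reaction-function slope is −1/6, so a 6-unit rise in q_{Largo} moves q_{Nadir} by −1/6 × 6 = −1. Nadir's best response falls — the actions are strategic substitutes.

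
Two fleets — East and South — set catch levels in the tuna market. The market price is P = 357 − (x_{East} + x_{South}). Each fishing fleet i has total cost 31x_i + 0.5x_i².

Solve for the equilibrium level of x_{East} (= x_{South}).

81.5

Fishing fleet East's profit: π = x_{East}(357 − (x_{East} + x_{South})) − 31x_{East} − 0.5x_{East}².
∂π/∂x_{East} = 326 − 3x_{East} − x_{South} = 0, so x_{East} = 326/3 − (1/3)x_{South}.
Setting x_{East} = x_{South} in the reaction function: x_{East} = 326/3 − (1/3)x_{East}, so x_{East} = (326/3) / (4/3) = 81.5.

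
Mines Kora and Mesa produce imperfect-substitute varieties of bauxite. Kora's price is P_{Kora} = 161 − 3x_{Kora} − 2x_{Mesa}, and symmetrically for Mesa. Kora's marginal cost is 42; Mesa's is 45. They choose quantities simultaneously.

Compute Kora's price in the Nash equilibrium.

Mine Kora's profit: π = x_{Kora}(161 − 3x_{Kora} − 2x_{Mesa}) − 42x_{Kora}.
∂π/∂x_{Kora} = 119 − 6x_{Kora} − 2x_{Mesa} = 0 ⇒ x_{Kora} = 119/6 − (1/3)x_{Mesa}.
Similarly x_{Mesa} = 58/3 − (1/3)x_{Kora}.
Substituting the second reaction function into the first: x_{Kora} = 119/6 − (1/3)(58/3 − (1/3)x_{Kora}), which gives (8/9)x_{Kora} = 241/18 ⇒ x_{Kora} = 15.0625.
Then x_{Mesa} = 58/3 − (1/3)·15.0625 = 14.3125.
P_{Kora} = 161 − 3·15.0625 − 2·14.3125 = 87.1875.

87.1875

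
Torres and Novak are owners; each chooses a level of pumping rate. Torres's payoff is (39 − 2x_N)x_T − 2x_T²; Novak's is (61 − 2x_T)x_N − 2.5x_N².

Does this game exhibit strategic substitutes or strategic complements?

Expanding Torres's payoff: 39x_T − 2x_Nx_T − 2x_T².
∂π/∂x_T = 39 − 2x_N − 4x_T = 0, so x_T = 9.75 − 0.5x_N.
The best-response slope dx_T/dx_N = −0.5 < 0: the reaction function is downward-sloping, so the choices are strategic substitutes.

strategic substitutes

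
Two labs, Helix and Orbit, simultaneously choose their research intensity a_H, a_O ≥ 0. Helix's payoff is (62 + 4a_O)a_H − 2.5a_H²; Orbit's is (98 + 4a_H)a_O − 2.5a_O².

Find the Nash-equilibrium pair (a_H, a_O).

78, 82

Expanding Helix's payoff: 62a_H + 4a_Oa_H − 2.5a_H².
∂π/∂a_H = 62 + 4a_O − 5a_H = 0, so a_H = 12.4 + 0.8a_O.
Likewise for Orbit: a_O = 19.6 + 0.8a_H.
Solving the two reaction functions simultaneously: (1 − (0.8)(0.8))a_H = 12.4 + 0.8·19.6, so 0.36a_H = 28.08 and a_H = 78.
Then a_O = 19.6 + 0.8·78 = 82.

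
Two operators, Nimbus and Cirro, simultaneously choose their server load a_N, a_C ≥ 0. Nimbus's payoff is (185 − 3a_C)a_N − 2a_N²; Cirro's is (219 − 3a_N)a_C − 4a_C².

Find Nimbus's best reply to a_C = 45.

Expanding Nimbus's payoff: 185a_N − 3a_Ca_N − 2a_N².
∂π/∂a_N = 185 − 3a_C − 4a_N = 0, so a_N = 46.25 − 0.75a_C.
At a_C = 45: a_N = 46.25 − 0.75·45 = 12.5.

12.5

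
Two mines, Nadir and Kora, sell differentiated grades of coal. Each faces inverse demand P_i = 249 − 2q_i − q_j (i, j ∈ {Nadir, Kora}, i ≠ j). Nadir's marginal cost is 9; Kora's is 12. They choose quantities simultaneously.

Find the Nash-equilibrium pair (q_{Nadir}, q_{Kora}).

48.2, 47.2

Mine Nadir's profit: π = q_{Nadir}(249 − 2q_{Nadir} − q_{Kora}) − 9q_{Nadir}.
∂π/∂q_{Nadir} = 240 − 4q_{Nadir} − q_{Kora} = 0 ⇒ q_{Nadir} = 60 − 0.25q_{Kora}.
Similarly q_{Kora} = 59.25 − 0.25q_{Nadir}.
Substituting the second reaction function into the first: q_{Nadir} = 60 − 0.25(59.25 − 0.25q_{Nadir}), which gives 0.9375q_{Nadir} = 45.1875 ⇒ q_{Nadir} = 48.2.
Then q_{Kora} = 59.25 − 0.25·48.2 = 47.2.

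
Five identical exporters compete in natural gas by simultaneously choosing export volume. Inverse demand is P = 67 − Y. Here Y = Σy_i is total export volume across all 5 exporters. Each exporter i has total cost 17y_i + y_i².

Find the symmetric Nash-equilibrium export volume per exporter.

A representative exporter's profit is π_i = y_i(67 − Y) − 17y_i − y_i², with Y = y_i + Σ_{j≠i} y_j.
First-order condition: 50 − 4y_i − Σ_{j≠i} y_j = 0.
With identical exporters, set every y_j = y: then 50 − 4y − 4y = 0, i.e. y = 50/8 = 6.25.

6.25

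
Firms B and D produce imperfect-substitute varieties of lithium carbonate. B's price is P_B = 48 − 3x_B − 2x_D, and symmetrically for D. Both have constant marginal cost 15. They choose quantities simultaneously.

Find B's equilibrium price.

27.375

Firm B's profit: π = x_B(48 − 3x_B − 2x_D) − 15x_B.
∂π/∂x_B = 33 − 6x_B − 2x_D = 0 ⇒ x_B = 5.5 − (1/3)x_D.
By symmetry x_D = x_B; substituting into the reaction function, (4/3)x_B = 5.5 and x_B = 4.125.
P_B = 48 − 3·4.125 − 2·4.125 = 27.375.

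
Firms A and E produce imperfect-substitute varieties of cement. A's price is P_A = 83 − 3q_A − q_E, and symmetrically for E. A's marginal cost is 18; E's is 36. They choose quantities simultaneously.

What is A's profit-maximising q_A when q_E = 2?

10.5

Firm A's profit: π = q_A(83 − 3q_A − q_E) − 18q_A.
∂π/∂q_A = 65 − 6q_A − q_E = 0 ⇒ q_A = 65/6 − (1/6)q_E.
At q_E = 2: q_A = 65/6 − (1/6)·2 = 10.5.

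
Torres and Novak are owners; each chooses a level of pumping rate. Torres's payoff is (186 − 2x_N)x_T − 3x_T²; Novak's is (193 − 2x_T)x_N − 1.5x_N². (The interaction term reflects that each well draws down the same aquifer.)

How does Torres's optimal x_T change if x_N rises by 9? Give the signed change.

-3

Expanding Torres's payoff: 186x_T − 2x_Nx_T − 3x_T².
∂π/∂x_T = 186 − 2x_N − 6x_T = 0, so x_T = 31 − (1/3)x_N.
The reaction-function slope is −1/3, so a 9-unit rise in x_N moves x_T by −1/3 × 9 = −3. Torres's best response falls — the actions are strategic substitutes.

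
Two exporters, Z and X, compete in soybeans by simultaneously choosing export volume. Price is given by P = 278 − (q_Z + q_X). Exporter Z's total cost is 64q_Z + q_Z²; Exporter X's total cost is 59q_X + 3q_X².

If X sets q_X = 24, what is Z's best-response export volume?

47.5

Exporter Z's profit: π = q_Z(278 − (q_Z + q_X)) − 64q_Z − q_Z².
∂π/∂q_Z = 214 − 4q_Z − q_X = 0, so q_Z = 53.5 − 0.25q_X.
At q_X = 24: q_Z = 53.5 − 0.25·24 = 47.5.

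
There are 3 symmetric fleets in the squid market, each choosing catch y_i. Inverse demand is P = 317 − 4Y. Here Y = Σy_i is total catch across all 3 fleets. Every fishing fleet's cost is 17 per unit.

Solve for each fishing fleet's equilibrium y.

18.75

A representative fishing fleet's profit is π_i = y_i(317 − 4Y) − 17y_i, with Y = y_i + Σ_{j≠i} y_j.
First-order condition: 300 − 8y_i − 4Σ_{j≠i} y_j = 0.
In a symmetric equilibrium every fishing fleet chooses the same y, so Σ_{j≠i} y_j = 2y. The condition becomes 300 − 16y = 0, giving y = 300/16 = 18.75.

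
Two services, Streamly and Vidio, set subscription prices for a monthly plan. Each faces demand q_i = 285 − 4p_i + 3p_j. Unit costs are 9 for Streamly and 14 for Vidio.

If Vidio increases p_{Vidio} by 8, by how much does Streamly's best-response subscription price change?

3

Streamly's profit: π = (p_{Streamly} − 9)(285 − 4p_{Streamly} + 3p_{Vidio}).
∂π/∂p_{Streamly} = 321 − 8p_{Streamly} + 3p_{Vidio} = 0 ⇒ p_{Streamly} = 40.125 + 0.375p_{Vidio}.
The reaction-function slope is 0.375, so an 8-unit rise in p_{Vidio} moves p_{Streamly} by 0.375 × 8 = 3. Streamly's best response rises — the actions are strategic complements.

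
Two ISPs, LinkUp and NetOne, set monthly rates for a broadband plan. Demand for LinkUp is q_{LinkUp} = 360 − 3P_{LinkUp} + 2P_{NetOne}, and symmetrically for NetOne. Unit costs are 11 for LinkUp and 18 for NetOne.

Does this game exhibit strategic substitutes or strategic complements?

strategic complements

LinkUp's profit: π = (P_{LinkUp} − 11)(360 − 3P_{LinkUp} + 2P_{NetOne}).
∂π/∂P_{LinkUp} = 393 − 6P_{LinkUp} + 2P_{NetOne} = 0 ⇒ P_{LinkUp} = 65.5 + (1/3)P_{NetOne}.
The best-response slope dP_{LinkUp}/dP_{NetOne} = 1/3 > 0: the reaction function is upward-sloping, so the choices are strategic complements.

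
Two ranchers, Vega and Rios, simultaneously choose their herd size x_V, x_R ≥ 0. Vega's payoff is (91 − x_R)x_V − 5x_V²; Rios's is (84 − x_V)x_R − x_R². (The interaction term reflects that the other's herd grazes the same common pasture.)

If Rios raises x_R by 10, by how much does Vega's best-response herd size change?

Expanding Vega's payoff: 91x_V − x_Rx_V − 5x_V².
∂π/∂x_V = 91 − x_R − 10x_V = 0, so x_V = 9.1 − 0.1x_R.
The reaction-function slope is −0.1, so a 10-unit rise in x_R moves x_V by −0.1 × 10 = −1. Vega's best response falls — the actions are strategic substitutes.

-1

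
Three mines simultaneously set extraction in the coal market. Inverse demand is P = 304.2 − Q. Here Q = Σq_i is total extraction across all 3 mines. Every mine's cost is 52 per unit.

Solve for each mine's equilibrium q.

63.05

A representative mine's profit is π_i = q_i(304.2 − Q) − 52q_i, with Q = q_i + Σ_{j≠i} q_j.
First-order condition: 252.2 − 2q_i − Σ_{j≠i} q_j = 0.
With identical mines, set every q_j = q: then 252.2 − 2q − 2q = 0, i.e. q = 252.2/4 = 63.05.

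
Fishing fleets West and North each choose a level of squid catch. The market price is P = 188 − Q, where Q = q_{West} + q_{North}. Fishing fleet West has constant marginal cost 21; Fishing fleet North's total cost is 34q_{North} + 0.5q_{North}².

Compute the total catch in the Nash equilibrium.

97.6

Fishing fleet West's profit: π = q_{West}(188 − (q_{West} + q_{North})) − 21q_{West}.
∂π/∂q_{West} = 167 − 2q_{West} − q_{North} = 0, so q_{West} = 83.5 − 0.5q_{North}.
For North: ∂π/∂q_{North} = 154 − 3q_{North} − q_{West} = 0 ⇒ q_{North} = 154/3 − (1/3)q_{West}.
Plugging q_{North} into West's best response: q_{West} = 83.5 − 0.5(154/3 − (1/3)q_{West}) ⇒ (5/6)q_{West} = 347/6, so q_{West} = 69.4.
Then q_{North} = 154/3 − (1/3)·69.4 = 28.2.
Total catch: 69.4 + 28.2 = 97.6.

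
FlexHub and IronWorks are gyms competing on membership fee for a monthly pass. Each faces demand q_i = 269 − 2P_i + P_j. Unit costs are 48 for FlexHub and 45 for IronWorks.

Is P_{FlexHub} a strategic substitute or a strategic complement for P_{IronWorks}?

strategic complements

FlexHub's profit: π = (P_{FlexHub} − 48)(269 − 2P_{FlexHub} + P_{IronWorks}).
∂π/∂P_{FlexHub} = 365 − 4P_{FlexHub} + P_{IronWorks} = 0 ⇒ P_{FlexHub} = 91.25 + 0.25P_{IronWorks}.
The best-response slope dP_{FlexHub}/dP_{IronWorks} = 0.25 > 0: the reaction function is upward-sloping, so the choices are strategic complements.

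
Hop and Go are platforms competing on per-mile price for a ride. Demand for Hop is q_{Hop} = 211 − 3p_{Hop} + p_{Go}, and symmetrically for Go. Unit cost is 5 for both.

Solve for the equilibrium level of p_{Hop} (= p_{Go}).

45.2

Hop's profit: π = (p_{Hop} − 5)(211 − 3p_{Hop} + p_{Go}).
∂π/∂p_{Hop} = 226 − 6p_{Hop} + p_{Go} = 0 ⇒ p_{Hop} = 113/3 + (1/6)p_{Go}.
Setting p_{Hop} = p_{Go} in the reaction function: p_{Hop} = 113/3 + (1/6)p_{Hop}, so p_{Hop} = (113/3) / (5/6) = 45.2.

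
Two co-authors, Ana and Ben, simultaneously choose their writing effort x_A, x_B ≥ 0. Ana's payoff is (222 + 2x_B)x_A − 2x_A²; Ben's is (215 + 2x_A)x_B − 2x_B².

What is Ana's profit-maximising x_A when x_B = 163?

137

Expanding Ana's payoff: 222x_A + 2x_Bx_A − 2x_A².
∂π/∂x_A = 222 + 2x_B − 4x_A = 0, so x_A = 55.5 + 0.5x_B.
At x_B = 163: x_A = 55.5 + 0.5·163 = 137.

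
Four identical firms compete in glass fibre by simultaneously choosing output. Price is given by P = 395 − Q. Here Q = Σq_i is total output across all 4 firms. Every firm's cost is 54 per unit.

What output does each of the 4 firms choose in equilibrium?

A representative firm's profit is π_i = q_i(395 − Q) − 54q_i, with Q = q_i + Σ_{j≠i} q_j.
First-order condition: 341 − 2q_i − Σ_{j≠i} q_j = 0.
With identical firms, set every q_j = q: then 341 − 2q − 3q = 0, i.e. q = 341/5 = 68.2.

68.2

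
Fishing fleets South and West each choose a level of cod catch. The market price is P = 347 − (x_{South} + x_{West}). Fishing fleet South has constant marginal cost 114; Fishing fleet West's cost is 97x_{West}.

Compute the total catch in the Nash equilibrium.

161

Fishing fleet South's profit: π = x_{South}(347 − (x_{South} + x_{West})) − 114x_{South}.
∂π/∂x_{South} = 233 − 2x_{South} − x_{West} = 0, so x_{South} = 116.5 − 0.5x_{West}.
By the same steps for West: x_{West} = 125 − 0.5x_{South}.
Substituting the second reaction function into the first: x_{South} = 116.5 − 0.5(125 − 0.5x_{South}), which gives 0.75x_{South} = 54 ⇒ x_{South} = 72.
Then x_{West} = 125 − 0.5·72 = 89.
Total catch: 72 + 89 = 161.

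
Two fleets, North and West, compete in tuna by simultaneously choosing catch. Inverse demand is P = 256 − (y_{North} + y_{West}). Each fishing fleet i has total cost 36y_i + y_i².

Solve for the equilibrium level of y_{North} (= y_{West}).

44

Fishing fleet North's profit: π = y_{North}(256 − (y_{North} + y_{West})) − 36y_{North} − y_{North}².
∂π/∂y_{North} = 220 − 4y_{North} − y_{West} = 0, so y_{North} = 55 − 0.25y_{West}.
By symmetry y_{West} = y_{North}; substituting into the reaction function, 1.25y_{North} = 55 and y_{North} = 44.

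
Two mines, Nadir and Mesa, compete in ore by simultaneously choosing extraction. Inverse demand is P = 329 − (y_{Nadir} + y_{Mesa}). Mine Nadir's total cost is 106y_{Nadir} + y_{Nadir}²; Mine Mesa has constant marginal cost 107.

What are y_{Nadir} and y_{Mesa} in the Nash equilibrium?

32, 95

Mine Nadir's profit: π = y_{Nadir}(329 − (y_{Nadir} + y_{Mesa})) − 106y_{Nadir} − y_{Nadir}².
∂π/∂y_{Nadir} = 223 − 4y_{Nadir} − y_{Mesa} = 0, so y_{Nadir} = 55.75 − 0.25y_{Mesa}.
For Mesa: ∂π/∂y_{Mesa} = 222 − 2y_{Mesa} − y_{Nadir} = 0 ⇒ y_{Mesa} = 111 − 0.5y_{Nadir}.
Plugging y_{Mesa} into Nadir's best response: y_{Nadir} = 55.75 − 0.25(111 − 0.5y_{Nadir}) ⇒ 0.875y_{Nadir} = 28, so y_{Nadir} = 32.
Then y_{Mesa} = 111 − 0.5·32 = 95.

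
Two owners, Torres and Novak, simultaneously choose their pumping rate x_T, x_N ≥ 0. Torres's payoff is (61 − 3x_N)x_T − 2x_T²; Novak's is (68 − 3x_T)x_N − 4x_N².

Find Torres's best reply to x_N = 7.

10

Expanding Torres's payoff: 61x_T − 3x_Nx_T − 2x_T².
∂π/∂x_T = 61 − 3x_N − 4x_T = 0, so x_T = 15.25 − 0.75x_N.
At x_N = 7: x_T = 15.25 − 0.75·7 = 10.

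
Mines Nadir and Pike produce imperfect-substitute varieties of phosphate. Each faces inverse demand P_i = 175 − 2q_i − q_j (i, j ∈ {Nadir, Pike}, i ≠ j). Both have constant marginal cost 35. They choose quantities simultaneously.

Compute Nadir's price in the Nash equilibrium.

91

Mine Nadir's profit: π = q_{Nadir}(175 − 2q_{Nadir} − q_{Pike}) − 35q_{Nadir}.
∂π/∂q_{Nadir} = 140 − 4q_{Nadir} − q_{Pike} = 0 ⇒ q_{Nadir} = 35 − 0.25q_{Pike}.
By symmetry q_{Pike} = q_{Nadir}; substituting into the reaction function, 1.25q_{Nadir} = 35 and q_{Nadir} = 28.
P_{Nadir} = 175 − 2·28 − 28 = 91.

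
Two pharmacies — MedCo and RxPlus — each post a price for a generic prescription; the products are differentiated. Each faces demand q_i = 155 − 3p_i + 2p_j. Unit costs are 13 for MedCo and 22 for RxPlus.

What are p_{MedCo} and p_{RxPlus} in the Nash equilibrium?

MedCo's profit: π = (p_{MedCo} − 13)(155 − 3p_{MedCo} + 2p_{RxPlus}).
∂π/∂p_{MedCo} = 194 − 6p_{MedCo} + 2p_{RxPlus} = 0 ⇒ p_{MedCo} = 97/3 + (1/3)p_{RxPlus}.
Similarly p_{RxPlus} = 221/6 + (1/3)p_{MedCo}.
Solving the two reaction functions simultaneously: (1 − (1/3)(1/3))p_{MedCo} = 97/3 + (1/3)·(221/6), so (8/9)p_{MedCo} = 803/18 and p_{MedCo} = 50.1875.
Then p_{RxPlus} = 221/6 + (1/3)·50.1875 = 53.5625.

50.1875, 53.5625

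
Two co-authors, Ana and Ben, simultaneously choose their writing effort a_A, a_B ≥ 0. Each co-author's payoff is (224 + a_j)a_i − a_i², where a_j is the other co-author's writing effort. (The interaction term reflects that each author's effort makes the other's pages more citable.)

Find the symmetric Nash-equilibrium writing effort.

Ana's payoff is (224 + a_B)a_A − a_A².
∂π/∂a_A = 224 + a_B − 2a_A = 0, so a_A = 112 + 0.5a_B.
Setting a_A = a_B in the reaction function: a_A = 112 + 0.5a_A, so a_A = 112 / 0.5 = 224.

224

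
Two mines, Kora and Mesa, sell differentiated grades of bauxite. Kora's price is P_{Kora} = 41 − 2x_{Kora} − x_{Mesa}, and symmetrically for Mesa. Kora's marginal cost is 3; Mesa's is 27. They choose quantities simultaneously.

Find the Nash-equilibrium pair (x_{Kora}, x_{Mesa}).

Mine Kora's profit: π = x_{Kora}(41 − 2x_{Kora} − x_{Mesa}) − 3x_{Kora}.
∂π/∂x_{Kora} = 38 − 4x_{Kora} − x_{Mesa} = 0 ⇒ x_{Kora} = 9.5 − 0.25x_{Mesa}.
Similarly x_{Mesa} = 3.5 − 0.25x_{Kora}.
Plugging x_{Mesa} into Kora's best response: x_{Kora} = 9.5 − 0.25(3.5 − 0.25x_{Kora}) ⇒ 0.9375x_{Kora} = 8.625, so x_{Kora} = 9.2.
Then x_{Mesa} = 3.5 − 0.25·9.2 = 1.2.

9.2, 1.2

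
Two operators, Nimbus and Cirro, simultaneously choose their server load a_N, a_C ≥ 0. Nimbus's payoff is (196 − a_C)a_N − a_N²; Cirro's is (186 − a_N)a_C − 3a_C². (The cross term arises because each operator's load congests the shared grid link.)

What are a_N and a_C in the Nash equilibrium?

90, 16

Expanding Nimbus's payoff: 196a_N − a_Ca_N − a_N².
∂π/∂a_N = 196 − a_C − 2a_N = 0, so a_N = 98 − 0.5a_C.
Likewise for Cirro: a_C = 31 − (1/6)a_N.
Solving the two reaction functions simultaneously: (1 − (−0.5)(−1/6))a_N = 98 − 0.5·31, so (11/12)a_N = 82.5 and a_N = 90.
Then a_C = 31 − (1/6)·90 = 16.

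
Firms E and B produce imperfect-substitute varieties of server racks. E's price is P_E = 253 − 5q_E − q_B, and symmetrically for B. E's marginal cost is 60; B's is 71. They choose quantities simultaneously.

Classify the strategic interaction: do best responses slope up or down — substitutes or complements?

strategic substitutes

Firm E's profit: π = q_E(253 − 5q_E − q_B) − 60q_E.
∂π/∂q_E = 193 − 10q_E − q_B = 0 ⇒ q_E = 19.3 − 0.1q_B.
The best-response slope dq_E/dq_B = −0.1 < 0: the reaction function is downward-sloping, so the choices are strategic substitutes.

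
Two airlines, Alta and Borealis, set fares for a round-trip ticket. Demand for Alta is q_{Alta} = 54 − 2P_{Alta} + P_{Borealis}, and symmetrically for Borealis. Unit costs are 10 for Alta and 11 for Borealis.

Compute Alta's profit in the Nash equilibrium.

438.08

Alta's profit: π = (P_{Alta} − 10)(54 − 2P_{Alta} + P_{Borealis}).
∂π/∂P_{Alta} = 74 − 4P_{Alta} + P_{Borealis} = 0 ⇒ P_{Alta} = 18.5 + 0.25P_{Borealis}.
Similarly P_{Borealis} = 19 + 0.25P_{Alta}.
Substituting the second reaction function into the first: P_{Alta} = 18.5 + 0.25(19 + 0.25P_{Alta}), which gives 0.9375P_{Alta} = 23.25 ⇒ P_{Alta} = 24.8.
Then P_{Borealis} = 19 + 0.25·24.8 = 25.2.
q_{Alta} = 54 − 2·24.8 + 25.2 = 29.6.
Profit = (24.8 − 10)·29.6 = 438.08.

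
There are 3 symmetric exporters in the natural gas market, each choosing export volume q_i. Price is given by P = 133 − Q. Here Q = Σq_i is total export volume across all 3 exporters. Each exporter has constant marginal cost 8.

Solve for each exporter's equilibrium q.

A representative exporter's profit is π_i = q_i(133 − Q) − 8q_i, with Q = q_i + Σ_{j≠i} q_j.
First-order condition: 125 − 2q_i − Σ_{j≠i} q_j = 0.
With identical exporters, set every q_j = q: then 125 − 2q − 2q = 0, i.e. q = 125/4 = 31.25.

31.25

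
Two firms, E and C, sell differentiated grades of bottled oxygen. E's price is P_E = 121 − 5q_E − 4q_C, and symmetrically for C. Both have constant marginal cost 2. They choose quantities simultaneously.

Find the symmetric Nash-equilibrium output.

8.5

Firm E's profit: π = q_E(121 − 5q_E − 4q_C) − 2q_E.
∂π/∂q_E = 119 − 10q_E − 4q_C = 0 ⇒ q_E = 11.9 − 0.4q_C.
By symmetry q_C = q_E; substituting into the reaction function, 1.4q_E = 11.9 and q_E = 8.5.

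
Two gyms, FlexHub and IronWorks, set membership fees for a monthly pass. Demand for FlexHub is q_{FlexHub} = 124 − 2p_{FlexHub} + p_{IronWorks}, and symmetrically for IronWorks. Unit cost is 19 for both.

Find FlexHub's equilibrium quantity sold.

70

FlexHub's profit: π = (p_{FlexHub} − 19)(124 − 2p_{FlexHub} + p_{IronWorks}).
∂π/∂p_{FlexHub} = 162 − 4p_{FlexHub} + p_{IronWorks} = 0 ⇒ p_{FlexHub} = 40.5 + 0.25p_{IronWorks}.
By symmetry p_{IronWorks} = p_{FlexHub}; substituting into the reaction function, 0.75p_{FlexHub} = 40.5 and p_{FlexHub} = 54.
q_{FlexHub} = 124 − 2·54 + 54 = 70.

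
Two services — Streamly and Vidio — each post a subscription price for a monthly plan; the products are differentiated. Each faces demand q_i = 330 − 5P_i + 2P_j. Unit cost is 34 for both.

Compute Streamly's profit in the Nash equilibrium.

Streamly's profit: π = (P_{Streamly} − 34)(330 − 5P_{Streamly} + 2P_{Vidio}).
∂π/∂P_{Streamly} = 500 − 10P_{Streamly} + 2P_{Vidio} = 0 ⇒ P_{Streamly} = 50 + 0.2P_{Vidio}.
Setting P_{Streamly} = P_{Vidio} in the reaction function: P_{Streamly} = 50 + 0.2P_{Streamly}, so P_{Streamly} = 50 / 0.8 = 62.5.
q_{Streamly} = 330 − 5·62.5 + 2·62.5 = 142.5.
Profit = (62.5 − 34)·142.5 = 4061.25.

4061.25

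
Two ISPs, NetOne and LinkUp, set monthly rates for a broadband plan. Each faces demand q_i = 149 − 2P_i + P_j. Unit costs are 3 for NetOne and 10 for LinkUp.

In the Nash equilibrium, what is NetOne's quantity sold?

NetOne's profit: π = (P_{NetOne} − 3)(149 − 2P_{NetOne} + P_{LinkUp}).
∂π/∂P_{NetOne} = 155 − 4P_{NetOne} + P_{LinkUp} = 0 ⇒ P_{NetOne} = 38.75 + 0.25P_{LinkUp}.
Similarly P_{LinkUp} = 42.25 + 0.25P_{NetOne}.
Solving the two reaction functions simultaneously: (1 − (0.25)(0.25))P_{NetOne} = 38.75 + 0.25·42.25, so 0.9375P_{NetOne} = 49.3125 and P_{NetOne} = 52.6.
Then P_{LinkUp} = 42.25 + 0.25·52.6 = 55.4.
q_{NetOne} = 149 − 2·52.6 + 55.4 = 99.2.

99.2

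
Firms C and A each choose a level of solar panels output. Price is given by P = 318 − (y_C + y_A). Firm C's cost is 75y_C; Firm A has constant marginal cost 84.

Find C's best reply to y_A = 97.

Firm C's profit: π = y_C(318 − (y_C + y_A)) − 75y_C.
∂π/∂y_C = 243 − 2y_C − y_A = 0, so y_C = 121.5 − 0.5y_A.
At y_A = 97: y_C = 121.5 − 0.5·97 = 73.

73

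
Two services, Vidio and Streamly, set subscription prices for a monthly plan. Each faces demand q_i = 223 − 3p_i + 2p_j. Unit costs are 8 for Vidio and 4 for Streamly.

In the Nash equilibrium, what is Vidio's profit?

8427

Vidio's profit: π = (p_{Vidio} − 8)(223 − 3p_{Vidio} + 2p_{Streamly}).
∂π/∂p_{Vidio} = 247 − 6p_{Vidio} + 2p_{Streamly} = 0 ⇒ p_{Vidio} = 247/6 + (1/3)p_{Streamly}.
Similarly p_{Streamly} = 235/6 + (1/3)p_{Vidio}.
Solving the two reaction functions simultaneously: (1 − (1/3)(1/3))p_{Vidio} = 247/6 + (1/3)·(235/6), so (8/9)p_{Vidio} = 488/9 and p_{Vidio} = 61.
Then p_{Streamly} = 235/6 + (1/3)·61 = 59.5.
q_{Vidio} = 223 − 3·61 + 2·59.5 = 159.
Profit = (61 − 8)·159 = 8427.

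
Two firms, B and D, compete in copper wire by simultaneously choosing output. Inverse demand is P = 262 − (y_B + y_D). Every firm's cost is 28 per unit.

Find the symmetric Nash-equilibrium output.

78

Firm B's profit: π = y_B(262 − (y_B + y_D)) − 28y_B.
∂π/∂y_B = 234 − 2y_B − y_D = 0, so y_B = 117 − 0.5y_D.
The game is symmetric, so in equilibrium y_D = y_B: the reaction function gives 1.5y_B = 117, hence y_B = 78.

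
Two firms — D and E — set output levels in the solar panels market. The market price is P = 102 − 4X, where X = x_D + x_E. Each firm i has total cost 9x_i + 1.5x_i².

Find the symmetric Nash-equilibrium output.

Firm D's profit: π = x_D(102 − 4(x_D + x_E)) − 9x_D − 1.5x_D².
∂π/∂x_D = 93 − 11x_D − 4x_E = 0, so x_D = 93/11 − (4/11)x_E.
By symmetry x_E = x_D; substituting into the reaction function, (15/11)x_D = 93/11 and x_D = 6.2.

6.2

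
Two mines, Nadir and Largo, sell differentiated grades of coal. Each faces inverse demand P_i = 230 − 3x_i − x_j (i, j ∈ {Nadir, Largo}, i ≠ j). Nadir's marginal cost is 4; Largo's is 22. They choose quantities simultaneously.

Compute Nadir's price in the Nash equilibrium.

102.4

Mine Nadir's profit: π = x_{Nadir}(230 − 3x_{Nadir} − x_{Largo}) − 4x_{Nadir}.
∂π/∂x_{Nadir} = 226 − 6x_{Nadir} − x_{Largo} = 0 ⇒ x_{Nadir} = 113/3 − (1/6)x_{Largo}.
Similarly x_{Largo} = 104/3 − (1/6)x_{Nadir}.
Substituting the second reaction function into the first: x_{Nadir} = 113/3 − (1/6)(104/3 − (1/6)x_{Nadir}), which gives (35/36)x_{Nadir} = 287/9 ⇒ x_{Nadir} = 32.8.
Then x_{Largo} = 104/3 − (1/6)·32.8 = 29.2.
P_{Nadir} = 230 − 3·32.8 − 29.2 = 102.4.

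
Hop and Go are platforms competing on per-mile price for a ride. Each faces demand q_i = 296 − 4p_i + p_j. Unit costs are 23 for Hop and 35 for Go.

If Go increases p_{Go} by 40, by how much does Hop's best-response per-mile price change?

Hop's profit: π = (p_{Hop} − 23)(296 − 4p_{Hop} + p_{Go}).
∂π/∂p_{Hop} = 388 − 8p_{Hop} + p_{Go} = 0 ⇒ p_{Hop} = 48.5 + 0.125p_{Go}.
The reaction-function slope is 0.125, so a 40-unit rise in p_{Go} moves p_{Hop} by 0.125 × 40 = 5. Hop's best response rises — the actions are strategic complements.

5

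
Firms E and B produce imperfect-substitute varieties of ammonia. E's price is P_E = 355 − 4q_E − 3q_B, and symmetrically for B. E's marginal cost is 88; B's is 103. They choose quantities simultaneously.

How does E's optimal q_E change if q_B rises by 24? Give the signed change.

Firm E's profit: π = q_E(355 − 4q_E − 3q_B) − 88q_E.
∂π/∂q_E = 267 − 8q_E − 3q_B = 0 ⇒ q_E = 33.375 − 0.375q_B.
The reaction-function slope is −0.375, so a 24-unit rise in q_B moves q_E by −0.375 × 24 = −9. E's best response falls — the actions are strategic substitutes.

-9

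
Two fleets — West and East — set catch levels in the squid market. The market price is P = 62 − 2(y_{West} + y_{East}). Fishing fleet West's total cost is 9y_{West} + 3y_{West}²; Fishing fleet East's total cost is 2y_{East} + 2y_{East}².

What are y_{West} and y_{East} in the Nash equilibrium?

4, 6.5

Fishing fleet West's profit: π = y_{West}(62 − 2(y_{West} + y_{East})) − 9y_{West} − 3y_{West}².
∂π/∂y_{West} = 53 − 10y_{West} − 2y_{East} = 0, so y_{West} = 5.3 − 0.2y_{East}.
For East: ∂π/∂y_{East} = 60 − 8y_{East} − 2y_{West} = 0 ⇒ y_{East} = 7.5 − 0.25y_{West}.
Substituting the second reaction function into the first: y_{West} = 5.3 − 0.2(7.5 − 0.25y_{West}), which gives 0.95y_{West} = 3.8 ⇒ y_{West} = 4.
Then y_{East} = 7.5 − 0.25·4 = 6.5.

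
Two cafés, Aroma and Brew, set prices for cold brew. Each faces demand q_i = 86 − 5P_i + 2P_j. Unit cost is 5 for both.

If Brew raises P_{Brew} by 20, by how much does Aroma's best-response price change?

Aroma's profit: π = (P_{Aroma} − 5)(86 − 5P_{Aroma} + 2P_{Brew}).
∂π/∂P_{Aroma} = 111 − 10P_{Aroma} + 2P_{Brew} = 0 ⇒ P_{Aroma} = 11.1 + 0.2P_{Brew}.
The reaction-function slope is 0.2, so a 20-unit rise in P_{Brew} moves P_{Aroma} by 0.2 × 20 = 4. Aroma's best response rises — the actions are strategic complements.

4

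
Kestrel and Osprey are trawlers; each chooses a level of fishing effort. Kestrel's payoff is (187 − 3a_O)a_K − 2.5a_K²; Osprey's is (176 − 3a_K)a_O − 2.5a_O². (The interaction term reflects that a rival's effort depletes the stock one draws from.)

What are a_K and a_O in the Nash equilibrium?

25.4375, 19.9375

Expanding Kestrel's payoff: 187a_K − 3a_Oa_K − 2.5a_K².
∂π/∂a_K = 187 − 3a_O − 5a_K = 0, so a_K = 37.4 − 0.6a_O.
Likewise for Osprey: a_O = 35.2 − 0.6a_K.
Plugging a_O into Kestrel's best response: a_K = 37.4 − 0.6(35.2 − 0.6a_K) ⇒ 0.64a_K = 16.28, so a_K = 25.4375.
Then a_O = 35.2 − 0.6·25.4375 = 19.9375.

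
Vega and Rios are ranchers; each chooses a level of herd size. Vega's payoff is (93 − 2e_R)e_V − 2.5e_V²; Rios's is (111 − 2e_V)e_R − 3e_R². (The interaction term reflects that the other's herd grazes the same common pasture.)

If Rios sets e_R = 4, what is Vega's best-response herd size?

Expanding Vega's payoff: 93e_V − 2e_Re_V − 2.5e_V².
∂π/∂e_V = 93 − 2e_R − 5e_V = 0, so e_V = 18.6 − 0.4e_R.
At e_R = 4: e_V = 18.6 − 0.4·4 = 17.

17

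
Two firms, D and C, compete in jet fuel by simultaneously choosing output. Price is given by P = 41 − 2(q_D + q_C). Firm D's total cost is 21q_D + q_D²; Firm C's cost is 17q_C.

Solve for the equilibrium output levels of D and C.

1.6, 5.2

Firm D's profit: π = q_D(41 − 2(q_D + q_C)) − 21q_D − q_D².
∂π/∂q_D = 20 − 6q_D − 2q_C = 0, so q_D = 10/3 − (1/3)q_C.
For C: ∂π/∂q_C = 24 − 4q_C − 2q_D = 0 ⇒ q_C = 6 − 0.5q_D.
Solving the two reaction functions simultaneously: (1 − (−1/3)(−0.5))q_D = 10/3 − (1/3)·6, so (5/6)q_D = 4/3 and q_D = 1.6.
Then q_C = 6 − 0.5·1.6 = 5.2.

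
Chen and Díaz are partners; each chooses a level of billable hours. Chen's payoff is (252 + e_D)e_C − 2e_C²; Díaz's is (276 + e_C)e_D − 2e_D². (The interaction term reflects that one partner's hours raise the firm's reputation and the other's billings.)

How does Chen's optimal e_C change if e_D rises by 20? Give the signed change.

Expanding Chen's payoff: 252e_C + e_De_C − 2e_C².
∂π/∂e_C = 252 + e_D − 4e_C = 0, so e_C = 63 + 0.25e_D.
The reaction-function slope is 0.25, so a 20-unit rise in e_D moves e_C by 0.25 × 20 = 5. Chen's best response rises — the actions are strategic complements.

5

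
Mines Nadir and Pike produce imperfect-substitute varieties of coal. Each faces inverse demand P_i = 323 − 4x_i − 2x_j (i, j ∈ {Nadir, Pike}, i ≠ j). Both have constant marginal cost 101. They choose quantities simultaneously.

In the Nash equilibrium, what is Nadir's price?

Mine Nadir's profit: π = x_{Nadir}(323 − 4x_{Nadir} − 2x_{Pike}) − 101x_{Nadir}.
∂π/∂x_{Nadir} = 222 − 8x_{Nadir} − 2x_{Pike} = 0 ⇒ x_{Nadir} = 27.75 − 0.25x_{Pike}.
Setting x_{Nadir} = x_{Pike} in the reaction function: x_{Nadir} = 27.75 − 0.25x_{Nadir}, so x_{Nadir} = 27.75 / 1.25 = 22.2.
P_{Nadir} = 323 − 4·22.2 − 2·22.2 = 189.8.

189.8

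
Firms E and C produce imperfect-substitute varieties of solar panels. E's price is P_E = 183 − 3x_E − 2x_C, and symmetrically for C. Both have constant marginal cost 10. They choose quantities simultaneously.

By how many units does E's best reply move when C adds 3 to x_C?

-1

Firm E's profit: π = x_E(183 − 3x_E − 2x_C) − 10x_E.
∂π/∂x_E = 173 − 6x_E − 2x_C = 0 ⇒ x_E = 173/6 − (1/3)x_C.
The reaction-function slope is −1/3, so a 3-unit rise in x_C moves x_E by −1/3 × 3 = −1. E's best response falls — the actions are strategic substitutes.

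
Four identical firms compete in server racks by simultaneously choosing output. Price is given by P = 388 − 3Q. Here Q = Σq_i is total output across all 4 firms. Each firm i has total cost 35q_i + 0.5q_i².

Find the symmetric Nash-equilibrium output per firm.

A representative firm's profit is π_i = q_i(388 − 3Q) − 35q_i − 0.5q_i², with Q = q_i + Σ_{j≠i} q_j.
First-order condition: 353 − 7q_i − 3Σ_{j≠i} q_j = 0.
In a symmetric equilibrium every firm chooses the same q, so Σ_{j≠i} q_j = 3q. The condition becomes 353 − 16q = 0, giving q = 353/16 = 22.0625.

22.0625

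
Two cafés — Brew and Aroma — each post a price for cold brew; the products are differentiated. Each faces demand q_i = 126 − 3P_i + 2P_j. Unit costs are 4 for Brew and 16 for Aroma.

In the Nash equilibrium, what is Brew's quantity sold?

98.25

Brew's profit: π = (P_{Brew} − 4)(126 − 3P_{Brew} + 2P_{Aroma}).
∂π/∂P_{Brew} = 138 − 6P_{Brew} + 2P_{Aroma} = 0 ⇒ P_{Brew} = 23 + (1/3)P_{Aroma}.
Similarly P_{Aroma} = 29 + (1/3)P_{Brew}.
Substituting the second reaction function into the first: P_{Brew} = 23 + (1/3)(29 + (1/3)P_{Brew}), which gives (8/9)P_{Brew} = 98/3 ⇒ P_{Brew} = 36.75.
Then P_{Aroma} = 29 + (1/3)·36.75 = 41.25.
q_{Brew} = 126 − 3·36.75 + 2·41.25 = 98.25.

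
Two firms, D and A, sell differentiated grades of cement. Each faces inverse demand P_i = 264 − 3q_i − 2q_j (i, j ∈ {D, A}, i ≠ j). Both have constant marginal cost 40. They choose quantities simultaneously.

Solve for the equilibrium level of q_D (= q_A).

28

Firm D's profit: π = q_D(264 − 3q_D − 2q_A) − 40q_D.
∂π/∂q_D = 224 − 6q_D − 2q_A = 0 ⇒ q_D = 112/3 − (1/3)q_A.
Setting q_D = q_A in the reaction function: q_D = 112/3 − (1/3)q_D, so q_D = (112/3) / (4/3) = 28.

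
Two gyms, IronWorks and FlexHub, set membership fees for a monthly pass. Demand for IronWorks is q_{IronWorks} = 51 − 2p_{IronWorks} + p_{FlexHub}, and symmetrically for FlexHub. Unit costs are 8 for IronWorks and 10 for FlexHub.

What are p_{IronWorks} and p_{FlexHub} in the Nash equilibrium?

22.6, 23.4

IronWorks's profit: π = (p_{IronWorks} − 8)(51 − 2p_{IronWorks} + p_{FlexHub}).
∂π/∂p_{IronWorks} = 67 − 4p_{IronWorks} + p_{FlexHub} = 0 ⇒ p_{IronWorks} = 16.75 + 0.25p_{FlexHub}.
Similarly p_{FlexHub} = 17.75 + 0.25p_{IronWorks}.
Solving the two reaction functions simultaneously: (1 − (0.25)(0.25))p_{IronWorks} = 16.75 + 0.25·17.75, so 0.9375p_{IronWorks} = 21.1875 and p_{IronWorks} = 22.6.
Then p_{FlexHub} = 17.75 + 0.25·22.6 = 23.4.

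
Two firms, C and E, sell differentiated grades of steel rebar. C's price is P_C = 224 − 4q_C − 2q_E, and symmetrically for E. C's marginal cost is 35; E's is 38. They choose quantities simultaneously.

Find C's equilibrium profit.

Firm C's profit: π = q_C(224 − 4q_C − 2q_E) − 35q_C.
∂π/∂q_C = 189 − 8q_C − 2q_E = 0 ⇒ q_C = 23.625 − 0.25q_E.
Similarly q_E = 23.25 − 0.25q_C.
Solving the two reaction functions simultaneously: (1 − (−0.25)(−0.25))q_C = 23.625 − 0.25·23.25, so 0.9375q_C = 17.8125 and q_C = 19.
Then q_E = 23.25 − 0.25·19 = 18.5.
P_C = 224 − 4·19 − 2·18.5 = 111.
Profit = (111 − 35)·19 = 1444.

1444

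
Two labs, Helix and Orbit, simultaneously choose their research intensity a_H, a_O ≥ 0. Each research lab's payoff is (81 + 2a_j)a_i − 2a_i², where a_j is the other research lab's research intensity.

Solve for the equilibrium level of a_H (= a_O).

40.5

Helix's payoff is (81 + 2a_O)a_H − 2a_H².
∂π/∂a_H = 81 + 2a_O − 4a_H = 0, so a_H = 20.25 + 0.5a_O.
Setting a_H = a_O in the reaction function: a_H = 20.25 + 0.5a_H, so a_H = 20.25 / 0.5 = 40.5.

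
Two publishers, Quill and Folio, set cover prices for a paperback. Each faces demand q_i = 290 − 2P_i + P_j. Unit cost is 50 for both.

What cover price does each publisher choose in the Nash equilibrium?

130

Quill's profit: π = (P_{Quill} − 50)(290 − 2P_{Quill} + P_{Folio}).
∂π/∂P_{Quill} = 390 − 4P_{Quill} + P_{Folio} = 0 ⇒ P_{Quill} = 97.5 + 0.25P_{Folio}.
The game is symmetric, so in equilibrium P_{Folio} = P_{Quill}: the reaction function gives 0.75P_{Quill} = 97.5, hence P_{Quill} = 130.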